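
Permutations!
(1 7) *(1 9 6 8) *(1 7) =(6 8 7 9) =[0, 1, 2, 3, 4, 5, 8, 9, 7, 6]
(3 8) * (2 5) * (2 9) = (2 5 9)(3 8) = [0, 1, 5, 8, 4, 9, 6, 7, 3, 2]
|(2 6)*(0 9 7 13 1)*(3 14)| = 10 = |(0 9 7 13 1)(2 6)(3 14)|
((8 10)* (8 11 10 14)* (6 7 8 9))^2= ((6 7 8 14 9)(10 11))^2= (6 8 9 7 14)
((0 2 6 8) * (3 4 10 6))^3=(0 4 8 3 6 2 10)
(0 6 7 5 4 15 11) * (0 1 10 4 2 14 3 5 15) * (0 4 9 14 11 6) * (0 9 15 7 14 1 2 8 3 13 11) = (0 9 1 10 15 6 14 13 11 2)(3 5 8) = [9, 10, 0, 5, 4, 8, 14, 7, 3, 1, 15, 2, 12, 11, 13, 6]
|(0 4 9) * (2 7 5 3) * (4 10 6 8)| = |(0 10 6 8 4 9)(2 7 5 3)| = 12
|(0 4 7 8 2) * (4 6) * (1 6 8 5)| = |(0 8 2)(1 6 4 7 5)| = 15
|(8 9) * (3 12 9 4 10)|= 6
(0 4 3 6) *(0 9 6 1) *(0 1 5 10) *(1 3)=(0 4 1 3 5 10)(6 9)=[4, 3, 2, 5, 1, 10, 9, 7, 8, 6, 0]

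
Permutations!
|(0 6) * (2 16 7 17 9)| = 10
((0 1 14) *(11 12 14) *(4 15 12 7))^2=(0 11 4 12)(1 7 15 14)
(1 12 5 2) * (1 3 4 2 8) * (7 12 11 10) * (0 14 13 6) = [14, 11, 3, 4, 2, 8, 0, 12, 1, 9, 7, 10, 5, 6, 13] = (0 14 13 6)(1 11 10 7 12 5 8)(2 3 4)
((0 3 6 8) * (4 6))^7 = ((0 3 4 6 8))^7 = (0 4 8 3 6)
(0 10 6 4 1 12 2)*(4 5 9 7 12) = (0 10 6 5 9 7 12 2)(1 4) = [10, 4, 0, 3, 1, 9, 5, 12, 8, 7, 6, 11, 2]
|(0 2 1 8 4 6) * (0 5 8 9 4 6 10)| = 6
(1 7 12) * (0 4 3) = (0 4 3)(1 7 12) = [4, 7, 2, 0, 3, 5, 6, 12, 8, 9, 10, 11, 1]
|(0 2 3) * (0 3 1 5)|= 4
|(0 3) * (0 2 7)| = 4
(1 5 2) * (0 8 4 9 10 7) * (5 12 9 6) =(0 8 4 6 5 2 1 12 9 10 7) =[8, 12, 1, 3, 6, 2, 5, 0, 4, 10, 7, 11, 9]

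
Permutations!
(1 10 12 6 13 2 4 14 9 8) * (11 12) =(1 10 11 12 6 13 2 4 14 9 8) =[0, 10, 4, 3, 14, 5, 13, 7, 1, 8, 11, 12, 6, 2, 9]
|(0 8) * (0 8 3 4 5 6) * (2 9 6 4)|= 10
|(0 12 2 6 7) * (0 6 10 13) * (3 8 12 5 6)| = 10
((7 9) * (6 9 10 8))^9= (6 8 10 7 9)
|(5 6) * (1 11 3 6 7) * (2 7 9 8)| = 9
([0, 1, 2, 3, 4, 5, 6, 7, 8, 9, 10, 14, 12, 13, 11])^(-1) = [0, 1, 2, 3, 4, 5, 6, 7, 8, 9, 10, 14, 12, 13, 11]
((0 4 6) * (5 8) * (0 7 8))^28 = (0 8 6)(4 5 7)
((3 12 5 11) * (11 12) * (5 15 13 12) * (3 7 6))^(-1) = (3 6 7 11)(12 13 15)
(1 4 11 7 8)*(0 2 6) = (0 2 6)(1 4 11 7 8) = [2, 4, 6, 3, 11, 5, 0, 8, 1, 9, 10, 7]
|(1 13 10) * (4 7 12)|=|(1 13 10)(4 7 12)|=3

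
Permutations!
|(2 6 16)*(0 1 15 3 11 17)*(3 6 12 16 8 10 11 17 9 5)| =33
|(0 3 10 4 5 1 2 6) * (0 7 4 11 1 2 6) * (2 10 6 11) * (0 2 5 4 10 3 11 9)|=20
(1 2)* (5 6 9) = (1 2)(5 6 9) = [0, 2, 1, 3, 4, 6, 9, 7, 8, 5]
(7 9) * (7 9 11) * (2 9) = (2 9)(7 11) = [0, 1, 9, 3, 4, 5, 6, 11, 8, 2, 10, 7]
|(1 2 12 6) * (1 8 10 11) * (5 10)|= 8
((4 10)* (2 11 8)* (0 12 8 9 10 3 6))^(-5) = (0 9)(2 3)(4 8)(6 11)(10 12)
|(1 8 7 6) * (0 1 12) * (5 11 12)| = 8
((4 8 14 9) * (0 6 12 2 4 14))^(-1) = (0 8 4 2 12 6)(9 14)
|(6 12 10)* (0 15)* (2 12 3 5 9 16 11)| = |(0 15)(2 12 10 6 3 5 9 16 11)| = 18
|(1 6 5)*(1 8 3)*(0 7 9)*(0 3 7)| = 7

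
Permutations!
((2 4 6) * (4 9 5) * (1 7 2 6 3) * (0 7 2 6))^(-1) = (0 6 7)(1 3 4 5 9 2)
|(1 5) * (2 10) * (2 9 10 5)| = |(1 2 5)(9 10)| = 6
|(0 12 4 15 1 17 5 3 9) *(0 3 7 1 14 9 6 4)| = |(0 12)(1 17 5 7)(3 6 4 15 14 9)| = 12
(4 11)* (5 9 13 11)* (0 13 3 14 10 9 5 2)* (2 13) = (0 2)(3 14 10 9)(4 13 11) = [2, 1, 0, 14, 13, 5, 6, 7, 8, 3, 9, 4, 12, 11, 10]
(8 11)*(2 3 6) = (2 3 6)(8 11) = [0, 1, 3, 6, 4, 5, 2, 7, 11, 9, 10, 8]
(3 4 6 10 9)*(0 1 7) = (0 1 7)(3 4 6 10 9) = [1, 7, 2, 4, 6, 5, 10, 0, 8, 3, 9]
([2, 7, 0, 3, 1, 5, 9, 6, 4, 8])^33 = (0 2)(1 9)(4 6)(7 8)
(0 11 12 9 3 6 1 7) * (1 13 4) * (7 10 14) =(0 11 12 9 3 6 13 4 1 10 14 7) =[11, 10, 2, 6, 1, 5, 13, 0, 8, 3, 14, 12, 9, 4, 7]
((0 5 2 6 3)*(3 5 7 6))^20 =((0 7 6 5 2 3))^20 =(0 6 2)(3 7 5)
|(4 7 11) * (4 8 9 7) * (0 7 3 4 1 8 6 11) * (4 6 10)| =8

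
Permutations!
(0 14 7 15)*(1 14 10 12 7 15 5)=[10, 14, 2, 3, 4, 1, 6, 5, 8, 9, 12, 11, 7, 13, 15, 0]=(0 10 12 7 5 1 14 15)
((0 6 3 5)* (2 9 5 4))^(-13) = (0 6 3 4 2 9 5)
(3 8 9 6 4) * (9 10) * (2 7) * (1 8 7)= (1 8 10 9 6 4 3 7 2)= [0, 8, 1, 7, 3, 5, 4, 2, 10, 6, 9]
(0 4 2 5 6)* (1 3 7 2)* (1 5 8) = (0 4 5 6)(1 3 7 2 8) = [4, 3, 8, 7, 5, 6, 0, 2, 1]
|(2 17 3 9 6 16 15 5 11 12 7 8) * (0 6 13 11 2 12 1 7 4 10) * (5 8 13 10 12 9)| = |(0 6 16 15 8 9 10)(1 7 13 11)(2 17 3 5)(4 12)| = 28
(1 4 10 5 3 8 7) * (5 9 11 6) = (1 4 10 9 11 6 5 3 8 7) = [0, 4, 2, 8, 10, 3, 5, 1, 7, 11, 9, 6]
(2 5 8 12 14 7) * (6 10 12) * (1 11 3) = (1 11 3)(2 5 8 6 10 12 14 7) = [0, 11, 5, 1, 4, 8, 10, 2, 6, 9, 12, 3, 14, 13, 7]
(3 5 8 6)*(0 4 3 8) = [4, 1, 2, 5, 3, 0, 8, 7, 6] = (0 4 3 5)(6 8)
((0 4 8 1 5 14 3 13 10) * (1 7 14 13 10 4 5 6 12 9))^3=((0 5 13 4 8 7 14 3 10)(1 6 12 9))^3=(0 4 14)(1 9 12 6)(3 5 8)(7 10 13)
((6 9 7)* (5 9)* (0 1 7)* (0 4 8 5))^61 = ((0 1 7 6)(4 8 5 9))^61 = (0 1 7 6)(4 8 5 9)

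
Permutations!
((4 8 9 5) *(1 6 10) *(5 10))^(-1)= ((1 6 5 4 8 9 10))^(-1)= (1 10 9 8 4 5 6)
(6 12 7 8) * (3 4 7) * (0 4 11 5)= (0 4 7 8 6 12 3 11 5)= [4, 1, 2, 11, 7, 0, 12, 8, 6, 9, 10, 5, 3]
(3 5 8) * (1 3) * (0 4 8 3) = (0 4 8 1)(3 5) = [4, 0, 2, 5, 8, 3, 6, 7, 1]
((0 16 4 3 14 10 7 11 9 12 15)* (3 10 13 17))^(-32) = ((0 16 4 10 7 11 9 12 15)(3 14 13 17))^(-32) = (17)(0 7 15 10 12 4 9 16 11)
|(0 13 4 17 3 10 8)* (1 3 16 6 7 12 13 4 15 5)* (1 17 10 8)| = |(0 4 10 1 3 8)(5 17 16 6 7 12 13 15)| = 24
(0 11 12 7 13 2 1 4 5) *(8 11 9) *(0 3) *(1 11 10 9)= [1, 4, 11, 0, 5, 3, 6, 13, 10, 8, 9, 12, 7, 2]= (0 1 4 5 3)(2 11 12 7 13)(8 10 9)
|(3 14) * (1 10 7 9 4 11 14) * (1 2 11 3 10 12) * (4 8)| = |(1 12)(2 11 14 10 7 9 8 4 3)| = 18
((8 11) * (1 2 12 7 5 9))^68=(1 12 5)(2 7 9)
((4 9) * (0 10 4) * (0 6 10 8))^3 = (0 8)(4 10 6 9) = ((0 8)(4 9 6 10))^3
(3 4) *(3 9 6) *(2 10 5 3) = (2 10 5 3 4 9 6) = [0, 1, 10, 4, 9, 3, 2, 7, 8, 6, 5]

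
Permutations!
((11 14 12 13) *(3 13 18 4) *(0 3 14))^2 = ((0 3 13 11)(4 14 12 18))^2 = (0 13)(3 11)(4 12)(14 18)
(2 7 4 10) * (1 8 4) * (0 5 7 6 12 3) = (0 5 7 1 8 4 10 2 6 12 3) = [5, 8, 6, 0, 10, 7, 12, 1, 4, 9, 2, 11, 3]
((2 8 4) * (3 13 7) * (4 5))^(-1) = (2 4 5 8)(3 7 13)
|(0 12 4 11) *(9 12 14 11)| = |(0 14 11)(4 9 12)| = 3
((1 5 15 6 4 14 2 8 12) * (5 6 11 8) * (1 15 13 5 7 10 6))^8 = ((2 7 10 6 4 14)(5 13)(8 12 15 11))^8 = (15)(2 10 4)(6 14 7)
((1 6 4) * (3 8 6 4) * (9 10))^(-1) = (1 4)(3 6 8)(9 10)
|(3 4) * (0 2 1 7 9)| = |(0 2 1 7 9)(3 4)| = 10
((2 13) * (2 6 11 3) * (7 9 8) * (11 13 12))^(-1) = (2 3 11 12)(6 13)(7 8 9)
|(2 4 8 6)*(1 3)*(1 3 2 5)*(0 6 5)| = |(0 6)(1 2 4 8 5)| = 10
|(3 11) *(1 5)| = 2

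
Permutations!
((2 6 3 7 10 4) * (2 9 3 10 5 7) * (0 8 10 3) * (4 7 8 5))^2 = ((0 5 8 10 7 4 9)(2 6 3))^2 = (0 8 7 9 5 10 4)(2 3 6)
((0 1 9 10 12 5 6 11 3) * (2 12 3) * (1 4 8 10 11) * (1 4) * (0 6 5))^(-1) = ((0 1 9 11 2 12)(3 6 4 8 10))^(-1) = (0 12 2 11 9 1)(3 10 8 4 6)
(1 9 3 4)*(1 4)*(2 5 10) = [0, 9, 5, 1, 4, 10, 6, 7, 8, 3, 2] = (1 9 3)(2 5 10)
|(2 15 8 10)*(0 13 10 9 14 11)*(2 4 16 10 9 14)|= 24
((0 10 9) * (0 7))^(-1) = (0 7 9 10) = ((0 10 9 7))^(-1)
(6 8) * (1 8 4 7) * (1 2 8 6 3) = (1 6 4 7 2 8 3) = [0, 6, 8, 1, 7, 5, 4, 2, 3]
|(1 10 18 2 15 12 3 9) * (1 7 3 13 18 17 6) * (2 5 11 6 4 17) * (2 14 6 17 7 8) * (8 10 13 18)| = 17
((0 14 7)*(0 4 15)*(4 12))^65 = ((0 14 7 12 4 15))^65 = (0 15 4 12 7 14)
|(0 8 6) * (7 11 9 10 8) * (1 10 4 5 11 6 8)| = |(0 7 6)(1 10)(4 5 11 9)| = 12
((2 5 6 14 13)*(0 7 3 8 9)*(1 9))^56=(0 3 1)(2 5 6 14 13)(7 8 9)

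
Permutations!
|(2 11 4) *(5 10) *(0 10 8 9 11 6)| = |(0 10 5 8 9 11 4 2 6)| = 9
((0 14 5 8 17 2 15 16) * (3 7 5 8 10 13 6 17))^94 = (0 3 10 17 16 8 5 6 15 14 7 13 2)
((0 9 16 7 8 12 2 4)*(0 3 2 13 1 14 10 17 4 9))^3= (1 17 2 7 13 10 3 16 12 14 4 9 8)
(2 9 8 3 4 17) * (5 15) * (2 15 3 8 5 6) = (2 9 5 3 4 17 15 6) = [0, 1, 9, 4, 17, 3, 2, 7, 8, 5, 10, 11, 12, 13, 14, 6, 16, 15]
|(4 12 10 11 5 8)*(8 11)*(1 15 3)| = 12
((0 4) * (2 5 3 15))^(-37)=(0 4)(2 15 3 5)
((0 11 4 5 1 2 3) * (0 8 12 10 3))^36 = (12)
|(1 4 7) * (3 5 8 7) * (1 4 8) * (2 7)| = |(1 8 2 7 4 3 5)| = 7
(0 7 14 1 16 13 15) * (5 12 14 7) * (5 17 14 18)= [17, 16, 2, 3, 4, 12, 6, 7, 8, 9, 10, 11, 18, 15, 1, 0, 13, 14, 5]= (0 17 14 1 16 13 15)(5 12 18)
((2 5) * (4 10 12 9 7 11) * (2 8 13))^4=(13)(4 7 12)(9 10 11)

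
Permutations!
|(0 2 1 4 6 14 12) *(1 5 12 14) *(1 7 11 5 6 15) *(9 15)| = 28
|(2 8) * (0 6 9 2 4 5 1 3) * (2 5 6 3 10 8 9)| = 8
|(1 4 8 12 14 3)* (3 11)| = 7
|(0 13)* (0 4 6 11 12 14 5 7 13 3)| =|(0 3)(4 6 11 12 14 5 7 13)| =8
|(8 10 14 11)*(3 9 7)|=12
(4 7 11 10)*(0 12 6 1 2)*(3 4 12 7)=[7, 2, 0, 4, 3, 5, 1, 11, 8, 9, 12, 10, 6]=(0 7 11 10 12 6 1 2)(3 4)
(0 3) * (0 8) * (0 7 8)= (0 3)(7 8)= [3, 1, 2, 0, 4, 5, 6, 8, 7]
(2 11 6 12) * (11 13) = [0, 1, 13, 3, 4, 5, 12, 7, 8, 9, 10, 6, 2, 11] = (2 13 11 6 12)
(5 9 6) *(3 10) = (3 10)(5 9 6) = [0, 1, 2, 10, 4, 9, 5, 7, 8, 6, 3]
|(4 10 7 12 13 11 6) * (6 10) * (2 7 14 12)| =|(2 7)(4 6)(10 14 12 13 11)| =10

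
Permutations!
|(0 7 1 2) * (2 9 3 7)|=|(0 2)(1 9 3 7)|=4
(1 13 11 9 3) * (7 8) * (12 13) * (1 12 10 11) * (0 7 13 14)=(0 7 8 13 1 10 11 9 3 12 14)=[7, 10, 2, 12, 4, 5, 6, 8, 13, 3, 11, 9, 14, 1, 0]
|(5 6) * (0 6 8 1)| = 5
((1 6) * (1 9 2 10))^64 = ((1 6 9 2 10))^64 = (1 10 2 9 6)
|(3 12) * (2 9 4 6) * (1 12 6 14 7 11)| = 10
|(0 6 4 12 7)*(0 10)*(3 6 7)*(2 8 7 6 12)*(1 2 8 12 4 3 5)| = |(0 6 3 4 8 7 10)(1 2 12 5)| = 28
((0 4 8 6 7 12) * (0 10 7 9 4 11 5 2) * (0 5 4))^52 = ((0 11 4 8 6 9)(2 5)(7 12 10))^52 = (0 6 4)(7 12 10)(8 11 9)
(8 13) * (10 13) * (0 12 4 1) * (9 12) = (0 9 12 4 1)(8 10 13) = [9, 0, 2, 3, 1, 5, 6, 7, 10, 12, 13, 11, 4, 8]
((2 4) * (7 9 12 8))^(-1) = ((2 4)(7 9 12 8))^(-1) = (2 4)(7 8 12 9)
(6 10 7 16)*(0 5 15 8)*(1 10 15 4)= (0 5 4 1 10 7 16 6 15 8)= [5, 10, 2, 3, 1, 4, 15, 16, 0, 9, 7, 11, 12, 13, 14, 8, 6]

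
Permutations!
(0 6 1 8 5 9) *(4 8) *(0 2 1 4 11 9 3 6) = (1 11 9 2)(3 6 4 8 5) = [0, 11, 1, 6, 8, 3, 4, 7, 5, 2, 10, 9]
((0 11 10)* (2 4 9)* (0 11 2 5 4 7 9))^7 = (0 2 7 9 5 4)(10 11)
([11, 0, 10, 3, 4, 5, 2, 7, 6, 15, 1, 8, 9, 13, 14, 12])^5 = [10, 2, 8, 3, 4, 5, 11, 7, 0, 12, 6, 1, 15, 13, 14, 9]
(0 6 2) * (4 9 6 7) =(0 7 4 9 6 2) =[7, 1, 0, 3, 9, 5, 2, 4, 8, 6]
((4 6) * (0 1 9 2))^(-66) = (0 9)(1 2)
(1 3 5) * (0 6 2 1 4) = [6, 3, 1, 5, 0, 4, 2] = (0 6 2 1 3 5 4)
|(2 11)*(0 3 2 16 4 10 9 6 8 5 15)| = |(0 3 2 11 16 4 10 9 6 8 5 15)| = 12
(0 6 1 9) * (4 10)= [6, 9, 2, 3, 10, 5, 1, 7, 8, 0, 4]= (0 6 1 9)(4 10)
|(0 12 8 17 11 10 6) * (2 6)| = 8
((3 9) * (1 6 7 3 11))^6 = ((1 6 7 3 9 11))^6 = (11)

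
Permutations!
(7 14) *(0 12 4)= (0 12 4)(7 14)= [12, 1, 2, 3, 0, 5, 6, 14, 8, 9, 10, 11, 4, 13, 7]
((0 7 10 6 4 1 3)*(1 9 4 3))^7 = (0 10 3 7 6)(4 9)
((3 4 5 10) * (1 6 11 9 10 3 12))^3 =((1 6 11 9 10 12)(3 4 5))^3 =(1 9)(6 10)(11 12)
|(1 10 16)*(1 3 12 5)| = 6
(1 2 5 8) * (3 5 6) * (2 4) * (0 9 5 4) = (0 9 5 8 1)(2 6 3 4) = [9, 0, 6, 4, 2, 8, 3, 7, 1, 5]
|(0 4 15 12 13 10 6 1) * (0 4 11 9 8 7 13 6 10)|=|(0 11 9 8 7 13)(1 4 15 12 6)|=30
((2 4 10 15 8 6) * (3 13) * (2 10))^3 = (2 4)(3 13)(6 8 15 10) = ((2 4)(3 13)(6 10 15 8))^3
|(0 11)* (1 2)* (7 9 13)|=6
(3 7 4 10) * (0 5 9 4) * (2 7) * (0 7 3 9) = (0 5)(2 3)(4 10 9) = [5, 1, 3, 2, 10, 0, 6, 7, 8, 4, 9]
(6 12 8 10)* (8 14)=(6 12 14 8 10)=[0, 1, 2, 3, 4, 5, 12, 7, 10, 9, 6, 11, 14, 13, 8]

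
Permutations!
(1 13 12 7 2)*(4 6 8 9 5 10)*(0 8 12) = (0 8 9 5 10 4 6 12 7 2 1 13) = [8, 13, 1, 3, 6, 10, 12, 2, 9, 5, 4, 11, 7, 0]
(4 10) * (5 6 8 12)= (4 10)(5 6 8 12)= [0, 1, 2, 3, 10, 6, 8, 7, 12, 9, 4, 11, 5]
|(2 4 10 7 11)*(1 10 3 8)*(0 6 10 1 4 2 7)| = 6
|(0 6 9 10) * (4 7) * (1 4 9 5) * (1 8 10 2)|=5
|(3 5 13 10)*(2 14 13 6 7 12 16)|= |(2 14 13 10 3 5 6 7 12 16)|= 10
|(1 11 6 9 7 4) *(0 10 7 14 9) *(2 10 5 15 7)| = |(0 5 15 7 4 1 11 6)(2 10)(9 14)| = 8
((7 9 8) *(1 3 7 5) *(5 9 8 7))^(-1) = (1 5 3)(7 9 8)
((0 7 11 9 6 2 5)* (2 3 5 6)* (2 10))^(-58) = (0 2 7 6 11 3 9 5 10)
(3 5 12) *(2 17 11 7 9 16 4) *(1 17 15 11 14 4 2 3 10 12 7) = [0, 17, 15, 5, 3, 7, 6, 9, 8, 16, 12, 1, 10, 13, 4, 11, 2, 14] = (1 17 14 4 3 5 7 9 16 2 15 11)(10 12)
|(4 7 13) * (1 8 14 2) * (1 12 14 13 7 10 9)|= |(1 8 13 4 10 9)(2 12 14)|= 6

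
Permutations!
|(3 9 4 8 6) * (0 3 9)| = 4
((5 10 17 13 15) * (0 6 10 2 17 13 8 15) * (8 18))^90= (18)(0 10)(6 13)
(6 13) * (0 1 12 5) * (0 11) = (0 1 12 5 11)(6 13) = [1, 12, 2, 3, 4, 11, 13, 7, 8, 9, 10, 0, 5, 6]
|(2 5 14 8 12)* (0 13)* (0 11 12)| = |(0 13 11 12 2 5 14 8)| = 8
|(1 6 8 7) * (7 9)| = 5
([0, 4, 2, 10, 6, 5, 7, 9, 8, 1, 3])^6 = (10)(1 4 6 7 9)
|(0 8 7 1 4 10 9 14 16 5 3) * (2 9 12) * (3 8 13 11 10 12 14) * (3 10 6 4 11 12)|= 16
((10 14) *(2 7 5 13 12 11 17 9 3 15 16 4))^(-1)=(2 4 16 15 3 9 17 11 12 13 5 7)(10 14)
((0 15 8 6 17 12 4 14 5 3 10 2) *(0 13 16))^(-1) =(0 16 13 2 10 3 5 14 4 12 17 6 8 15)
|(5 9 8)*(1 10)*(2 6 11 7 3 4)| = |(1 10)(2 6 11 7 3 4)(5 9 8)| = 6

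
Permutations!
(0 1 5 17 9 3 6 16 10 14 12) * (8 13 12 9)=(0 1 5 17 8 13 12)(3 6 16 10 14 9)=[1, 5, 2, 6, 4, 17, 16, 7, 13, 3, 14, 11, 0, 12, 9, 15, 10, 8]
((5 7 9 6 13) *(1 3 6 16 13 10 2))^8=((1 3 6 10 2)(5 7 9 16 13))^8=(1 10 3 2 6)(5 16 7 13 9)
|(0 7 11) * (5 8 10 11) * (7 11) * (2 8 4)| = 6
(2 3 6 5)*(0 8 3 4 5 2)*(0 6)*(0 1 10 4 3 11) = (0 8 11)(1 10 4 5 6 2 3) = [8, 10, 3, 1, 5, 6, 2, 7, 11, 9, 4, 0]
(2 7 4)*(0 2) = [2, 1, 7, 3, 0, 5, 6, 4] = (0 2 7 4)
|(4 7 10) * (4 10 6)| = |(10)(4 7 6)| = 3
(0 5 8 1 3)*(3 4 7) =(0 5 8 1 4 7 3) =[5, 4, 2, 0, 7, 8, 6, 3, 1]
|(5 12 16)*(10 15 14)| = 3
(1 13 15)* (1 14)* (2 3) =[0, 13, 3, 2, 4, 5, 6, 7, 8, 9, 10, 11, 12, 15, 1, 14] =(1 13 15 14)(2 3)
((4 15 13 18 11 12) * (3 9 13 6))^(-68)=(3 11 6 18 15 13 4 9 12)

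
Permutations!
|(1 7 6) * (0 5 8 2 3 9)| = |(0 5 8 2 3 9)(1 7 6)| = 6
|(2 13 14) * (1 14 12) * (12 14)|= |(1 12)(2 13 14)|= 6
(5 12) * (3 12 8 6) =(3 12 5 8 6) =[0, 1, 2, 12, 4, 8, 3, 7, 6, 9, 10, 11, 5]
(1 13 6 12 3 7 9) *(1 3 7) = (1 13 6 12 7 9 3) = [0, 13, 2, 1, 4, 5, 12, 9, 8, 3, 10, 11, 7, 6]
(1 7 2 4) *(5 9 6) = [0, 7, 4, 3, 1, 9, 5, 2, 8, 6] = (1 7 2 4)(5 9 6)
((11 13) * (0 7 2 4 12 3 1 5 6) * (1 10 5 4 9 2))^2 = (13)(0 1 12 10 6 7 4 3 5)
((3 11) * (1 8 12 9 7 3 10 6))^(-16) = (1 12 7 11 6 8 9 3 10)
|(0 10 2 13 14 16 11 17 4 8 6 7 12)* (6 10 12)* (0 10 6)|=|(0 12 10 2 13 14 16 11 17 4 8 6 7)|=13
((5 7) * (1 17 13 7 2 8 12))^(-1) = (1 12 8 2 5 7 13 17)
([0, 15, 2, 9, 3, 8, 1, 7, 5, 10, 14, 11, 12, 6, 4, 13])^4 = [0, 1, 2, 4, 14, 5, 6, 7, 8, 3, 9, 11, 12, 13, 10, 15]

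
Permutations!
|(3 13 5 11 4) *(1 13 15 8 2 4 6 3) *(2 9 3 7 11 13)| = |(1 2 4)(3 15 8 9)(5 13)(6 7 11)| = 12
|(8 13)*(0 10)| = |(0 10)(8 13)| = 2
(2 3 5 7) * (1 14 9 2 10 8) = [0, 14, 3, 5, 4, 7, 6, 10, 1, 2, 8, 11, 12, 13, 9] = (1 14 9 2 3 5 7 10 8)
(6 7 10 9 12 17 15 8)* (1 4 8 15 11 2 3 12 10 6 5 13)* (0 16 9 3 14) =[16, 4, 14, 12, 8, 13, 7, 6, 5, 10, 3, 2, 17, 1, 0, 15, 9, 11] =(0 16 9 10 3 12 17 11 2 14)(1 4 8 5 13)(6 7)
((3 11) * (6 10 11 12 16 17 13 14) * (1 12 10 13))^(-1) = (1 17 16 12)(3 11 10)(6 14 13)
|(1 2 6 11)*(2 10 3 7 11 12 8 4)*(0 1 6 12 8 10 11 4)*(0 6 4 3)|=14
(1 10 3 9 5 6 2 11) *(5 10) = [0, 5, 11, 9, 4, 6, 2, 7, 8, 10, 3, 1] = (1 5 6 2 11)(3 9 10)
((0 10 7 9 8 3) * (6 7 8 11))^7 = (0 3 8 10)(6 11 9 7)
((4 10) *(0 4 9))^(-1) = ((0 4 10 9))^(-1) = (0 9 10 4)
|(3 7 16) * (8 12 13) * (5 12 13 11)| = 6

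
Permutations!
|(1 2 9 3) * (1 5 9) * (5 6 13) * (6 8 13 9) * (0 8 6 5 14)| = |(0 8 13 14)(1 2)(3 6 9)| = 12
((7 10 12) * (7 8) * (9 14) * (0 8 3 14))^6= (0 14 12 7)(3 10 8 9)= ((0 8 7 10 12 3 14 9))^6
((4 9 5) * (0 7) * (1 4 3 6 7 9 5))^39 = ((0 9 1 4 5 3 6 7))^39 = (0 7 6 3 5 4 1 9)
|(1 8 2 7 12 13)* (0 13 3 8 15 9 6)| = 30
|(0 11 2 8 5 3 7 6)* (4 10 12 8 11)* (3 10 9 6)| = |(0 4 9 6)(2 11)(3 7)(5 10 12 8)| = 4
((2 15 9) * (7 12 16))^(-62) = (2 15 9)(7 12 16)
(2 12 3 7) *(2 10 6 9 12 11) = [0, 1, 11, 7, 4, 5, 9, 10, 8, 12, 6, 2, 3] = (2 11)(3 7 10 6 9 12)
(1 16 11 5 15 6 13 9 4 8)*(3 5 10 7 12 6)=[0, 16, 2, 5, 8, 15, 13, 12, 1, 4, 7, 10, 6, 9, 14, 3, 11]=(1 16 11 10 7 12 6 13 9 4 8)(3 5 15)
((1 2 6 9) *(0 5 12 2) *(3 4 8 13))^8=(13)(0 5 12 2 6 9 1)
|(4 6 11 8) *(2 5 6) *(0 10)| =6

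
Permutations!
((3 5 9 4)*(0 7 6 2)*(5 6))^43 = ((0 7 5 9 4 3 6 2))^43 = (0 9 6 7 4 2 5 3)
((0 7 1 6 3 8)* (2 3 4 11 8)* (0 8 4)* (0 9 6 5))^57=(0 7 1 5)(2 3)(4 11)(6 9)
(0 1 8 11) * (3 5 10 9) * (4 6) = [1, 8, 2, 5, 6, 10, 4, 7, 11, 3, 9, 0] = (0 1 8 11)(3 5 10 9)(4 6)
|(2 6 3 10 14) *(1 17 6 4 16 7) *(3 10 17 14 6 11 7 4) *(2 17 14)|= |(1 2 3 14 17 11 7)(4 16)(6 10)|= 14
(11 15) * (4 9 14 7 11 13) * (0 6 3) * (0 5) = (0 6 3 5)(4 9 14 7 11 15 13) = [6, 1, 2, 5, 9, 0, 3, 11, 8, 14, 10, 15, 12, 4, 7, 13]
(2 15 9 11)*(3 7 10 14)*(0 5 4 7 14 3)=(0 5 4 7 10 3 14)(2 15 9 11)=[5, 1, 15, 14, 7, 4, 6, 10, 8, 11, 3, 2, 12, 13, 0, 9]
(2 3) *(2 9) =[0, 1, 3, 9, 4, 5, 6, 7, 8, 2] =(2 3 9)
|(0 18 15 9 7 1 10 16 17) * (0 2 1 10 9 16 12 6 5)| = 13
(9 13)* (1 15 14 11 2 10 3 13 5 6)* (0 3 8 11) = (0 3 13 9 5 6 1 15 14)(2 10 8 11) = [3, 15, 10, 13, 4, 6, 1, 7, 11, 5, 8, 2, 12, 9, 0, 14]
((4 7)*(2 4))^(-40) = (2 7 4) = ((2 4 7))^(-40)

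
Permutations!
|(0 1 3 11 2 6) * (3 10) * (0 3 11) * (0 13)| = |(0 1 10 11 2 6 3 13)| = 8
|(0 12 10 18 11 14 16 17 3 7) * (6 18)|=|(0 12 10 6 18 11 14 16 17 3 7)|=11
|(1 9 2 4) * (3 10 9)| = |(1 3 10 9 2 4)| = 6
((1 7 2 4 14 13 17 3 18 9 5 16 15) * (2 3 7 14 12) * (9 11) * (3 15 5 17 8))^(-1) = (1 15 7 17 9 11 18 3 8 13 14)(2 12 4)(5 16)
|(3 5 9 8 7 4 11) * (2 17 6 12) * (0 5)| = 8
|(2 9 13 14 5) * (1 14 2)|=3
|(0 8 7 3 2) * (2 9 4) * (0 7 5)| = 15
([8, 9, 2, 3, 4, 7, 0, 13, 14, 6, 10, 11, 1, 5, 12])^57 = [8, 9, 2, 3, 4, 5, 0, 7, 14, 6, 10, 11, 1, 13, 12]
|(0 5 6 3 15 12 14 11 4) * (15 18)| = 10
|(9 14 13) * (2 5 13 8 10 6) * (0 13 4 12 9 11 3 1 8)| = |(0 13 11 3 1 8 10 6 2 5 4 12 9 14)| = 14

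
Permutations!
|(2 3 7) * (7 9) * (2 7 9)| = 2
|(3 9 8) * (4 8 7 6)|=|(3 9 7 6 4 8)|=6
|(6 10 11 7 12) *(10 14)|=6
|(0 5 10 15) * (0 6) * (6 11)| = 6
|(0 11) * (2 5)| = |(0 11)(2 5)| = 2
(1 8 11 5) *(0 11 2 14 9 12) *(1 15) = (0 11 5 15 1 8 2 14 9 12) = [11, 8, 14, 3, 4, 15, 6, 7, 2, 12, 10, 5, 0, 13, 9, 1]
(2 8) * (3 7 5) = (2 8)(3 7 5) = [0, 1, 8, 7, 4, 3, 6, 5, 2]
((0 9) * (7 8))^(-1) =(0 9)(7 8)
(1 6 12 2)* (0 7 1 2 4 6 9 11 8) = (0 7 1 9 11 8)(4 6 12) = [7, 9, 2, 3, 6, 5, 12, 1, 0, 11, 10, 8, 4]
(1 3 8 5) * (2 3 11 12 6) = (1 11 12 6 2 3 8 5) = [0, 11, 3, 8, 4, 1, 2, 7, 5, 9, 10, 12, 6]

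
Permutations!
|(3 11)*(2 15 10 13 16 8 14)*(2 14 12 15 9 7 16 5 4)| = 22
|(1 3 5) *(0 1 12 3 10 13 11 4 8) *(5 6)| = |(0 1 10 13 11 4 8)(3 6 5 12)| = 28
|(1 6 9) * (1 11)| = |(1 6 9 11)| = 4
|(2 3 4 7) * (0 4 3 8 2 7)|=2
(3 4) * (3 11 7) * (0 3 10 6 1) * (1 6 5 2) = [3, 0, 1, 4, 11, 2, 6, 10, 8, 9, 5, 7] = (0 3 4 11 7 10 5 2 1)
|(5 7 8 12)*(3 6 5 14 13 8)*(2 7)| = |(2 7 3 6 5)(8 12 14 13)| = 20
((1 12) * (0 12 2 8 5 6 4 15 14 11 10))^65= ((0 12 1 2 8 5 6 4 15 14 11 10))^65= (0 5 11 2 15 12 6 10 8 14 1 4)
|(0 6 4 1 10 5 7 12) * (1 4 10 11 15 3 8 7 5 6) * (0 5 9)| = 10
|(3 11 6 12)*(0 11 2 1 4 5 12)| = 6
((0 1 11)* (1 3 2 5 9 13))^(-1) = (0 11 1 13 9 5 2 3)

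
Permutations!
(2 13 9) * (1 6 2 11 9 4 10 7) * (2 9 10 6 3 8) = [0, 3, 13, 8, 6, 5, 9, 1, 2, 11, 7, 10, 12, 4] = (1 3 8 2 13 4 6 9 11 10 7)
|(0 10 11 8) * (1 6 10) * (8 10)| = 4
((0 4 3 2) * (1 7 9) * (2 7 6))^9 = (0 4 3 7 9 1 6 2)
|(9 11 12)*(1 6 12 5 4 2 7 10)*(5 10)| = |(1 6 12 9 11 10)(2 7 5 4)| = 12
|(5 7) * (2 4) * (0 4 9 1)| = |(0 4 2 9 1)(5 7)| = 10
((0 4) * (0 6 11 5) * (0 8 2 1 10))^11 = ((0 4 6 11 5 8 2 1 10))^11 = (0 6 5 2 10 4 11 8 1)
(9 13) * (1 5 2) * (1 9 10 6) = (1 5 2 9 13 10 6) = [0, 5, 9, 3, 4, 2, 1, 7, 8, 13, 6, 11, 12, 10]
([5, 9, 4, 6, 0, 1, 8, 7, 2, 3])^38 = [1, 3, 0, 8, 5, 9, 2, 7, 4, 6]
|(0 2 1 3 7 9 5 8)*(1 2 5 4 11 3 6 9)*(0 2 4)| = 11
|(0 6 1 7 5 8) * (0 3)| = 7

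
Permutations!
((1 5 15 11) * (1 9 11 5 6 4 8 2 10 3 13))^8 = (15)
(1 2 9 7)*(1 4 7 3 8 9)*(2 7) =[0, 7, 1, 8, 2, 5, 6, 4, 9, 3] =(1 7 4 2)(3 8 9)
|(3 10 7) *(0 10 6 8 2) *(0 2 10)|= 5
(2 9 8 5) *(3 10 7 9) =[0, 1, 3, 10, 4, 2, 6, 9, 5, 8, 7] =(2 3 10 7 9 8 5)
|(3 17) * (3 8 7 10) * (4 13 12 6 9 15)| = 30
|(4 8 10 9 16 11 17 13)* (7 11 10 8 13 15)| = |(4 13)(7 11 17 15)(9 16 10)| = 12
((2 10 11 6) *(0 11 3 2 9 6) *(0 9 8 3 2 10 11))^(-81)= ((2 11 9 6 8 3 10))^(-81)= (2 6 10 9 3 11 8)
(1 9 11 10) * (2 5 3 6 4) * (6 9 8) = (1 8 6 4 2 5 3 9 11 10) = [0, 8, 5, 9, 2, 3, 4, 7, 6, 11, 1, 10]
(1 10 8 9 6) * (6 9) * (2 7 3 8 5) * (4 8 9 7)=[0, 10, 4, 9, 8, 2, 1, 3, 6, 7, 5]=(1 10 5 2 4 8 6)(3 9 7)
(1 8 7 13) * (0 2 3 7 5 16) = (0 2 3 7 13 1 8 5 16) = [2, 8, 3, 7, 4, 16, 6, 13, 5, 9, 10, 11, 12, 1, 14, 15, 0]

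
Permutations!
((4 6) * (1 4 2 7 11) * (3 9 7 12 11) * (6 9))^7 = ((1 4 9 7 3 6 2 12 11))^7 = (1 12 6 7 4 11 2 3 9)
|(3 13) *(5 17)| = 2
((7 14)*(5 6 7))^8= ((5 6 7 14))^8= (14)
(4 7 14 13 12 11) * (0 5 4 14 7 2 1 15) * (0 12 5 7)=(0 7)(1 15 12 11 14 13 5 4 2)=[7, 15, 1, 3, 2, 4, 6, 0, 8, 9, 10, 14, 11, 5, 13, 12]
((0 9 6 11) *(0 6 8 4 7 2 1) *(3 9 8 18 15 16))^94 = (0 2 4)(1 7 8)(3 16 15 18 9)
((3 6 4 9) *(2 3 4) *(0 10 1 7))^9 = (0 10 1 7)(4 9)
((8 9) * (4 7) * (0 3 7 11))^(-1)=(0 11 4 7 3)(8 9)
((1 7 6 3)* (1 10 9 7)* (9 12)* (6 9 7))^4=((3 10 12 7 9 6))^4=(3 9 12)(6 7 10)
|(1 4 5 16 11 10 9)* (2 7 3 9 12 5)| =|(1 4 2 7 3 9)(5 16 11 10 12)| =30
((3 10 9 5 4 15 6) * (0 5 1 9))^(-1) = (0 10 3 6 15 4 5)(1 9)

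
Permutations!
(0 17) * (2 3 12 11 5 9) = (0 17)(2 3 12 11 5 9) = [17, 1, 3, 12, 4, 9, 6, 7, 8, 2, 10, 5, 11, 13, 14, 15, 16, 0]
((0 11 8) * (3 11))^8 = (11)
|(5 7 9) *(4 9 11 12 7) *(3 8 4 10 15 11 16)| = 11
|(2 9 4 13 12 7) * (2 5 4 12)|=7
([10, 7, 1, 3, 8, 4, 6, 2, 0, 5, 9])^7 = (0 10 9 5 4 8)(1 7 2)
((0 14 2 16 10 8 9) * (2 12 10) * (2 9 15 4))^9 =(0 9 16 2 4 15 8 10 12 14)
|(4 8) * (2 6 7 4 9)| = 6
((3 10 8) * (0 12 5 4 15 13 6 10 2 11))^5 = (0 13 2 4 8 12 6 11 15 3 5 10)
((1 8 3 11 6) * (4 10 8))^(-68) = (1 10 3 6 4 8 11)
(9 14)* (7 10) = (7 10)(9 14) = [0, 1, 2, 3, 4, 5, 6, 10, 8, 14, 7, 11, 12, 13, 9]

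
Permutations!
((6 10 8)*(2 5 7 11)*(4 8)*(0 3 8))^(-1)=(0 4 10 6 8 3)(2 11 7 5)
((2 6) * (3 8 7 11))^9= ((2 6)(3 8 7 11))^9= (2 6)(3 8 7 11)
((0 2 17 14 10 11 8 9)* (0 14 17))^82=((17)(0 2)(8 9 14 10 11))^82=(17)(8 14 11 9 10)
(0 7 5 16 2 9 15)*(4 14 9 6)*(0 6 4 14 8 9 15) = [7, 1, 4, 3, 8, 16, 14, 5, 9, 0, 10, 11, 12, 13, 15, 6, 2] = (0 7 5 16 2 4 8 9)(6 14 15)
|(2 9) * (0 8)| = 2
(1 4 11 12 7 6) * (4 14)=[0, 14, 2, 3, 11, 5, 1, 6, 8, 9, 10, 12, 7, 13, 4]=(1 14 4 11 12 7 6)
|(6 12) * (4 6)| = 3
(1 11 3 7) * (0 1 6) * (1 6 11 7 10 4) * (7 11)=(0 6)(1 11 3 10 4)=[6, 11, 2, 10, 1, 5, 0, 7, 8, 9, 4, 3]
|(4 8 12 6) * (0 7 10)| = 12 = |(0 7 10)(4 8 12 6)|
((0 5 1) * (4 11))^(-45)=(4 11)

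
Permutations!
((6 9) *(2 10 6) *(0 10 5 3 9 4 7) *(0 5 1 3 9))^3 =((0 10 6 4 7 5 9 2 1 3))^3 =(0 4 9 3 6 5 1 10 7 2)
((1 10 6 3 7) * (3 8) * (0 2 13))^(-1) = ((0 2 13)(1 10 6 8 3 7))^(-1) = (0 13 2)(1 7 3 8 6 10)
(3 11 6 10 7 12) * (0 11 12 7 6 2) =(0 11 2)(3 12)(6 10) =[11, 1, 0, 12, 4, 5, 10, 7, 8, 9, 6, 2, 3]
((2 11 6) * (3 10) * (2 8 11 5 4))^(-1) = (2 4 5)(3 10)(6 11 8)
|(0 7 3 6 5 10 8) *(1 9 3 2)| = 10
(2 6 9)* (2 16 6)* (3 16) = (3 16 6 9) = [0, 1, 2, 16, 4, 5, 9, 7, 8, 3, 10, 11, 12, 13, 14, 15, 6]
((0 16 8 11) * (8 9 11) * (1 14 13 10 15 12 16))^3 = ((0 1 14 13 10 15 12 16 9 11))^3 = (0 13 12 11 14 15 9 1 10 16)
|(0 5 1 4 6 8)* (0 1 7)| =|(0 5 7)(1 4 6 8)| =12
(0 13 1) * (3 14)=(0 13 1)(3 14)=[13, 0, 2, 14, 4, 5, 6, 7, 8, 9, 10, 11, 12, 1, 3]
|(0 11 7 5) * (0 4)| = 5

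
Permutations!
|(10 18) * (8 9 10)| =|(8 9 10 18)| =4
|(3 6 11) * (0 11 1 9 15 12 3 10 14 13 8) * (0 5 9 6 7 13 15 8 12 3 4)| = |(0 11 10 14 15 3 7 13 12 4)(1 6)(5 9 8)| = 30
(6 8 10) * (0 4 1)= (0 4 1)(6 8 10)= [4, 0, 2, 3, 1, 5, 8, 7, 10, 9, 6]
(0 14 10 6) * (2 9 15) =(0 14 10 6)(2 9 15) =[14, 1, 9, 3, 4, 5, 0, 7, 8, 15, 6, 11, 12, 13, 10, 2]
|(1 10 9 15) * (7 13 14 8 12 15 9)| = 8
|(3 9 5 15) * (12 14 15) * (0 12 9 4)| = 6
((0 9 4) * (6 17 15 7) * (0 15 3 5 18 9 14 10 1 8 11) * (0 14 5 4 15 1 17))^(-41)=((0 5 18 9 15 7 6)(1 8 11 14 10 17 3 4))^(-41)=(0 5 18 9 15 7 6)(1 4 3 17 10 14 11 8)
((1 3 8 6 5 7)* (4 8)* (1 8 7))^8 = (1 3 4 7 8 6 5)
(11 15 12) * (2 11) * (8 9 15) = (2 11 8 9 15 12) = [0, 1, 11, 3, 4, 5, 6, 7, 9, 15, 10, 8, 2, 13, 14, 12]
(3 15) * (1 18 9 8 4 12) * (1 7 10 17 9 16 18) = (3 15)(4 12 7 10 17 9 8)(16 18) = [0, 1, 2, 15, 12, 5, 6, 10, 4, 8, 17, 11, 7, 13, 14, 3, 18, 9, 16]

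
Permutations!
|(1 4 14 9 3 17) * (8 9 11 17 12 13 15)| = 30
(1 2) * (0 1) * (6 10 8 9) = [1, 2, 0, 3, 4, 5, 10, 7, 9, 6, 8] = (0 1 2)(6 10 8 9)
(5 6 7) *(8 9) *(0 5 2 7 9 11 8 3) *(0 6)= (0 5)(2 7)(3 6 9)(8 11)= [5, 1, 7, 6, 4, 0, 9, 2, 11, 3, 10, 8]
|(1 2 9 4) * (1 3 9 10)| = |(1 2 10)(3 9 4)| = 3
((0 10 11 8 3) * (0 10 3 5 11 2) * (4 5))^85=((0 3 10 2)(4 5 11 8))^85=(0 3 10 2)(4 5 11 8)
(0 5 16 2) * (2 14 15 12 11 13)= [5, 1, 0, 3, 4, 16, 6, 7, 8, 9, 10, 13, 11, 2, 15, 12, 14]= (0 5 16 14 15 12 11 13 2)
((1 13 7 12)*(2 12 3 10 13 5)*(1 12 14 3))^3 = (1 14 13 5 3 7 2 10)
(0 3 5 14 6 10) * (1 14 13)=[3, 14, 2, 5, 4, 13, 10, 7, 8, 9, 0, 11, 12, 1, 6]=(0 3 5 13 1 14 6 10)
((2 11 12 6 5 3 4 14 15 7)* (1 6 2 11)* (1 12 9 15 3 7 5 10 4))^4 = (1 14 10)(3 4 6)(5 15 9 11 7)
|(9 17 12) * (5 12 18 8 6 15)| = 8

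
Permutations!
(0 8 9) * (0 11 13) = [8, 1, 2, 3, 4, 5, 6, 7, 9, 11, 10, 13, 12, 0] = (0 8 9 11 13)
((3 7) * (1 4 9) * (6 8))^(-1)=(1 9 4)(3 7)(6 8)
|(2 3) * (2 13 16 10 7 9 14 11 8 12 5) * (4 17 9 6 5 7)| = |(2 3 13 16 10 4 17 9 14 11 8 12 7 6 5)| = 15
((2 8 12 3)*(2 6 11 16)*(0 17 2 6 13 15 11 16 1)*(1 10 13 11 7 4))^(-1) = (0 1 4 7 15 13 10 11 3 12 8 2 17)(6 16)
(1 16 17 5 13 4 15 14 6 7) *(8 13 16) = (1 8 13 4 15 14 6 7)(5 16 17) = [0, 8, 2, 3, 15, 16, 7, 1, 13, 9, 10, 11, 12, 4, 6, 14, 17, 5]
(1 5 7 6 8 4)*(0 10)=(0 10)(1 5 7 6 8 4)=[10, 5, 2, 3, 1, 7, 8, 6, 4, 9, 0]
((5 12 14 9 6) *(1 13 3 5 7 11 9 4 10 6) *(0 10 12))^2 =((0 10 6 7 11 9 1 13 3 5)(4 12 14))^2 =(0 6 11 1 3)(4 14 12)(5 10 7 9 13)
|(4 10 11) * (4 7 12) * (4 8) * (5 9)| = 6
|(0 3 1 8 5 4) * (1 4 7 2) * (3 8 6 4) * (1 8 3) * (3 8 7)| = |(0 8 5 3 1 6 4)(2 7)| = 14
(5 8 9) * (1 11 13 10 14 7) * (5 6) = (1 11 13 10 14 7)(5 8 9 6) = [0, 11, 2, 3, 4, 8, 5, 1, 9, 6, 14, 13, 12, 10, 7]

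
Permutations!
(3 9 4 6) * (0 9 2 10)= (0 9 4 6 3 2 10)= [9, 1, 10, 2, 6, 5, 3, 7, 8, 4, 0]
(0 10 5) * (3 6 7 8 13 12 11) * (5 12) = [10, 1, 2, 6, 4, 0, 7, 8, 13, 9, 12, 3, 11, 5] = (0 10 12 11 3 6 7 8 13 5)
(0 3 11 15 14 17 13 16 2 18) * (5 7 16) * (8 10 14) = (0 3 11 15 8 10 14 17 13 5 7 16 2 18) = [3, 1, 18, 11, 4, 7, 6, 16, 10, 9, 14, 15, 12, 5, 17, 8, 2, 13, 0]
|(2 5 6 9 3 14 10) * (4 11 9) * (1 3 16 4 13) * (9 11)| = 24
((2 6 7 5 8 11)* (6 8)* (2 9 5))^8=((2 8 11 9 5 6 7))^8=(2 8 11 9 5 6 7)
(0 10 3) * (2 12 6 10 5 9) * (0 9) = (0 5)(2 12 6 10 3 9) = [5, 1, 12, 9, 4, 0, 10, 7, 8, 2, 3, 11, 6]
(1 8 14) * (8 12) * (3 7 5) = (1 12 8 14)(3 7 5) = [0, 12, 2, 7, 4, 3, 6, 5, 14, 9, 10, 11, 8, 13, 1]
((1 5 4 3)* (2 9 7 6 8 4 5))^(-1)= (1 3 4 8 6 7 9 2)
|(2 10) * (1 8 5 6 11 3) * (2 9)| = |(1 8 5 6 11 3)(2 10 9)| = 6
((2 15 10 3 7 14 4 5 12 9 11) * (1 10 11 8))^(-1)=(1 8 9 12 5 4 14 7 3 10)(2 11 15)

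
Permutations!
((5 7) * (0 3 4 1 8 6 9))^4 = (0 8 3 6 4 9 1) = ((0 3 4 1 8 6 9)(5 7))^4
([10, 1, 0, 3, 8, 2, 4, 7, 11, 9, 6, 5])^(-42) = [5, 1, 11, 3, 10, 8, 0, 7, 6, 9, 2, 4]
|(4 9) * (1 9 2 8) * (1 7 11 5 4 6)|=|(1 9 6)(2 8 7 11 5 4)|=6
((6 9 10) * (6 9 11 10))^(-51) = (6 11 10 9)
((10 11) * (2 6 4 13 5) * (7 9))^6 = ((2 6 4 13 5)(7 9)(10 11))^6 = (2 6 4 13 5)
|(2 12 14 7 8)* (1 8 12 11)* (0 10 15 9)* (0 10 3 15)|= |(0 3 15 9 10)(1 8 2 11)(7 12 14)|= 60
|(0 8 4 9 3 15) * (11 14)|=|(0 8 4 9 3 15)(11 14)|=6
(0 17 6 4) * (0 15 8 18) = (0 17 6 4 15 8 18) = [17, 1, 2, 3, 15, 5, 4, 7, 18, 9, 10, 11, 12, 13, 14, 8, 16, 6, 0]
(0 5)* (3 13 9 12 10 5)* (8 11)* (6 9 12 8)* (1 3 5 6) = (0 5)(1 3 13 12 10 6 9 8 11) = [5, 3, 2, 13, 4, 0, 9, 7, 11, 8, 6, 1, 10, 12]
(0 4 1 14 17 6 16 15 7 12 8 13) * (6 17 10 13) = [4, 14, 2, 3, 1, 5, 16, 12, 6, 9, 13, 11, 8, 0, 10, 7, 15, 17] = (17)(0 4 1 14 10 13)(6 16 15 7 12 8)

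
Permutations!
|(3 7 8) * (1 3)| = 4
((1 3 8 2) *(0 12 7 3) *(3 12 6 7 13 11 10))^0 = (13)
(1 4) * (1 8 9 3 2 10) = (1 4 8 9 3 2 10) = [0, 4, 10, 2, 8, 5, 6, 7, 9, 3, 1]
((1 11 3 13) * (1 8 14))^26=(1 3 8)(11 13 14)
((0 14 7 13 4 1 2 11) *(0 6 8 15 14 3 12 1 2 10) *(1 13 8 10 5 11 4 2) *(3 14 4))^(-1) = ((0 14 7 8 15 4 1 5 11 6 10)(2 3 12 13))^(-1) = (0 10 6 11 5 1 4 15 8 7 14)(2 13 12 3)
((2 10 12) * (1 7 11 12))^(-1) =(1 10 2 12 11 7)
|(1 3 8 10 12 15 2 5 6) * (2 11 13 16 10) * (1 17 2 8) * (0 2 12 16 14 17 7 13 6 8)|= 8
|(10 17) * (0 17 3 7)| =5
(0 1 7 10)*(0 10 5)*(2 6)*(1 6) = (10)(0 6 2 1 7 5) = [6, 7, 1, 3, 4, 0, 2, 5, 8, 9, 10]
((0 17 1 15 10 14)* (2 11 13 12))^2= ((0 17 1 15 10 14)(2 11 13 12))^2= (0 1 10)(2 13)(11 12)(14 17 15)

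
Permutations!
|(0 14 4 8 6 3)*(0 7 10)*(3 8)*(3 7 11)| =|(0 14 4 7 10)(3 11)(6 8)| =10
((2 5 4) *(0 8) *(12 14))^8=(14)(2 4 5)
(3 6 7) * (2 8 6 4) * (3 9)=[0, 1, 8, 4, 2, 5, 7, 9, 6, 3]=(2 8 6 7 9 3 4)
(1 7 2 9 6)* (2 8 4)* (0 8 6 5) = (0 8 4 2 9 5)(1 7 6) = [8, 7, 9, 3, 2, 0, 1, 6, 4, 5]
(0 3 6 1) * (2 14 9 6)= [3, 0, 14, 2, 4, 5, 1, 7, 8, 6, 10, 11, 12, 13, 9]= (0 3 2 14 9 6 1)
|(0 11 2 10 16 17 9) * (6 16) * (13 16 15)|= |(0 11 2 10 6 15 13 16 17 9)|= 10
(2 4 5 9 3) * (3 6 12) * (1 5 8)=[0, 5, 4, 2, 8, 9, 12, 7, 1, 6, 10, 11, 3]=(1 5 9 6 12 3 2 4 8)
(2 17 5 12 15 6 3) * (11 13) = (2 17 5 12 15 6 3)(11 13) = [0, 1, 17, 2, 4, 12, 3, 7, 8, 9, 10, 13, 15, 11, 14, 6, 16, 5]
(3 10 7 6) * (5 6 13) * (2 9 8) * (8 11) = (2 9 11 8)(3 10 7 13 5 6) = [0, 1, 9, 10, 4, 6, 3, 13, 2, 11, 7, 8, 12, 5]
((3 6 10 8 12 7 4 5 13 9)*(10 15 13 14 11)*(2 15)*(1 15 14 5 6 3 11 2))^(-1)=(1 6 4 7 12 8 10 11 9 13 15)(2 14)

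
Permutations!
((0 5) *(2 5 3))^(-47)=(0 3 2 5)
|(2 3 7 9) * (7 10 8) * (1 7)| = 7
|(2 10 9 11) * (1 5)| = |(1 5)(2 10 9 11)| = 4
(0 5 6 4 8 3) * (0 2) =(0 5 6 4 8 3 2) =[5, 1, 0, 2, 8, 6, 4, 7, 3]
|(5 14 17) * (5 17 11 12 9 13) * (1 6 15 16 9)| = |(17)(1 6 15 16 9 13 5 14 11 12)| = 10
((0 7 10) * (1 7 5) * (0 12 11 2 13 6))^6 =(0 11 1 13 10)(2 7 6 12 5)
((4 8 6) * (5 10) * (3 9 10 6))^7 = ((3 9 10 5 6 4 8))^7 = (10)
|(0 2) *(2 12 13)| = |(0 12 13 2)| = 4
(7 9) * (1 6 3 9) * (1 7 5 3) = (1 6)(3 9 5) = [0, 6, 2, 9, 4, 3, 1, 7, 8, 5]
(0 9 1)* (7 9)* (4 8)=[7, 0, 2, 3, 8, 5, 6, 9, 4, 1]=(0 7 9 1)(4 8)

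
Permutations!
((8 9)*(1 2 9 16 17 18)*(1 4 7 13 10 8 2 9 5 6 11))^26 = (1 2 6)(4 13 8 17)(5 11 9)(7 10 16 18) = ((1 9 2 5 6 11)(4 7 13 10 8 16 17 18))^26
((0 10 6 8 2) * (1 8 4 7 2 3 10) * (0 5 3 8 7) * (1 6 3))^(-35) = (0 6 4)(1 7 2 5)(3 10)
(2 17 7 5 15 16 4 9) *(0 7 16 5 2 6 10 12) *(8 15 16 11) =(0 7 2 17 11 8 15 5 16 4 9 6 10 12) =[7, 1, 17, 3, 9, 16, 10, 2, 15, 6, 12, 8, 0, 13, 14, 5, 4, 11]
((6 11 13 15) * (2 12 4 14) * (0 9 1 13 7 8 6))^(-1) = (0 15 13 1 9)(2 14 4 12)(6 8 7 11)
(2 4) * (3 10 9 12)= (2 4)(3 10 9 12)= [0, 1, 4, 10, 2, 5, 6, 7, 8, 12, 9, 11, 3]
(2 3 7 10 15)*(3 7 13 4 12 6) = (2 7 10 15)(3 13 4 12 6) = [0, 1, 7, 13, 12, 5, 3, 10, 8, 9, 15, 11, 6, 4, 14, 2]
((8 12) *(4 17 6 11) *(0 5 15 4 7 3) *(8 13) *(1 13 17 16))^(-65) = (0 1 6 5 13 11 15 8 7 4 12 3 16 17)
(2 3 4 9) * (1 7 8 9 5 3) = (1 7 8 9 2)(3 4 5) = [0, 7, 1, 4, 5, 3, 6, 8, 9, 2]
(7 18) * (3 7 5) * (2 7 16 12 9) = (2 7 18 5 3 16 12 9) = [0, 1, 7, 16, 4, 3, 6, 18, 8, 2, 10, 11, 9, 13, 14, 15, 12, 17, 5]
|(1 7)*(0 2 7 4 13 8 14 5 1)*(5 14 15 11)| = 21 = |(0 2 7)(1 4 13 8 15 11 5)|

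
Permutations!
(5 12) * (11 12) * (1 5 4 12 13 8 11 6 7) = (1 5 6 7)(4 12)(8 11 13) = [0, 5, 2, 3, 12, 6, 7, 1, 11, 9, 10, 13, 4, 8]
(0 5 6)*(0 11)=(0 5 6 11)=[5, 1, 2, 3, 4, 6, 11, 7, 8, 9, 10, 0]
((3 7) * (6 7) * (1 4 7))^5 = (7) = ((1 4 7 3 6))^5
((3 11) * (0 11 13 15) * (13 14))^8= (0 3 13)(11 14 15)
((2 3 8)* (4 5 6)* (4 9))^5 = (2 8 3)(4 5 6 9)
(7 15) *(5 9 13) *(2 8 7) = (2 8 7 15)(5 9 13) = [0, 1, 8, 3, 4, 9, 6, 15, 7, 13, 10, 11, 12, 5, 14, 2]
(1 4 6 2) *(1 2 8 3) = (1 4 6 8 3) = [0, 4, 2, 1, 6, 5, 8, 7, 3]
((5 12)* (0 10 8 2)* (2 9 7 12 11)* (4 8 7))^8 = ((0 10 7 12 5 11 2)(4 8 9))^8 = (0 10 7 12 5 11 2)(4 9 8)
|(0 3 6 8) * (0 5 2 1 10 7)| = 9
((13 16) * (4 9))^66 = ((4 9)(13 16))^66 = (16)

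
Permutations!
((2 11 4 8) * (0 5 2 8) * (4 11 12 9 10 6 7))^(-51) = (0 12 6)(2 10 4)(5 9 7)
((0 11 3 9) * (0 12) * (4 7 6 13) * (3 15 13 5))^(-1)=((0 11 15 13 4 7 6 5 3 9 12))^(-1)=(0 12 9 3 5 6 7 4 13 15 11)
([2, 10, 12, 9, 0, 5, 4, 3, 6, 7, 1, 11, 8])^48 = [0, 1, 2, 3, 4, 5, 6, 7, 8, 9, 10, 11, 12]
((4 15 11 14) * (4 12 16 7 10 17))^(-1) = (4 17 10 7 16 12 14 11 15)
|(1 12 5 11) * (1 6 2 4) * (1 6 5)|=6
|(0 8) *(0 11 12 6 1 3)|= |(0 8 11 12 6 1 3)|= 7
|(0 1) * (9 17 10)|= 6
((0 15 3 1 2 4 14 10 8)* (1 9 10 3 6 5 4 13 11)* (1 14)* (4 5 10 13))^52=(0 6 8 15 10)(1 2 4)(3 13 14 9 11)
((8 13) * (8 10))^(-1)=(8 10 13)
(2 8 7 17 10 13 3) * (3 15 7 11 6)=(2 8 11 6 3)(7 17 10 13 15)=[0, 1, 8, 2, 4, 5, 3, 17, 11, 9, 13, 6, 12, 15, 14, 7, 16, 10]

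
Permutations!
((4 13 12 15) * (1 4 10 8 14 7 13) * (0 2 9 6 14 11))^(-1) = (0 11 8 10 15 12 13 7 14 6 9 2)(1 4)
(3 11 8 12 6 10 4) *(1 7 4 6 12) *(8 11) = (12)(1 7 4 3 8)(6 10) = [0, 7, 2, 8, 3, 5, 10, 4, 1, 9, 6, 11, 12]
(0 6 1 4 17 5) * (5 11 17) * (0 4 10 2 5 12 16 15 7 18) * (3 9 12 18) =(0 6 1 10 2 5 4 18)(3 9 12 16 15 7)(11 17) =[6, 10, 5, 9, 18, 4, 1, 3, 8, 12, 2, 17, 16, 13, 14, 7, 15, 11, 0]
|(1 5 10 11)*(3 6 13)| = 12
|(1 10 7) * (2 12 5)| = |(1 10 7)(2 12 5)| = 3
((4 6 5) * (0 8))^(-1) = ((0 8)(4 6 5))^(-1) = (0 8)(4 5 6)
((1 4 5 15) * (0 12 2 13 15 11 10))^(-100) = ((0 12 2 13 15 1 4 5 11 10))^(-100) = (15)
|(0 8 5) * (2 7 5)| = |(0 8 2 7 5)| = 5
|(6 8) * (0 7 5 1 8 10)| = |(0 7 5 1 8 6 10)| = 7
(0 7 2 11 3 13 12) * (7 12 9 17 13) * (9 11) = (0 12)(2 9 17 13 11 3 7) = [12, 1, 9, 7, 4, 5, 6, 2, 8, 17, 10, 3, 0, 11, 14, 15, 16, 13]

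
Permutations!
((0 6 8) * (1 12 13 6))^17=((0 1 12 13 6 8))^17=(0 8 6 13 12 1)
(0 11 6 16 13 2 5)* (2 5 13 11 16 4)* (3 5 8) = (0 16 11 6 4 2 13 8 3 5) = [16, 1, 13, 5, 2, 0, 4, 7, 3, 9, 10, 6, 12, 8, 14, 15, 11]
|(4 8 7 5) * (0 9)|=|(0 9)(4 8 7 5)|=4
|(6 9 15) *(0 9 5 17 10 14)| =8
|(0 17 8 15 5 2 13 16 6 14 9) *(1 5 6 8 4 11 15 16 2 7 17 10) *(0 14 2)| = 12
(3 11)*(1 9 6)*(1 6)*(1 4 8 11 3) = [0, 9, 2, 3, 8, 5, 6, 7, 11, 4, 10, 1] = (1 9 4 8 11)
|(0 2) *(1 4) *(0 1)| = |(0 2 1 4)| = 4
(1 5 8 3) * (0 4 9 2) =(0 4 9 2)(1 5 8 3) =[4, 5, 0, 1, 9, 8, 6, 7, 3, 2]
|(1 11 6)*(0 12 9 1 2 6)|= |(0 12 9 1 11)(2 6)|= 10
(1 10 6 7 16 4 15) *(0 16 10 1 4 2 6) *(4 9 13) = [16, 1, 6, 3, 15, 5, 7, 10, 8, 13, 0, 11, 12, 4, 14, 9, 2] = (0 16 2 6 7 10)(4 15 9 13)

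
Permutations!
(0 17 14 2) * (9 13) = [17, 1, 0, 3, 4, 5, 6, 7, 8, 13, 10, 11, 12, 9, 2, 15, 16, 14] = (0 17 14 2)(9 13)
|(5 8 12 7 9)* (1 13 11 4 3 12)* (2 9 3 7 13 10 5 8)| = |(1 10 5 2 9 8)(3 12 13 11 4 7)| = 6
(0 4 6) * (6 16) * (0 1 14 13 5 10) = (0 4 16 6 1 14 13 5 10) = [4, 14, 2, 3, 16, 10, 1, 7, 8, 9, 0, 11, 12, 5, 13, 15, 6]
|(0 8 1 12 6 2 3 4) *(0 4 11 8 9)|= |(0 9)(1 12 6 2 3 11 8)|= 14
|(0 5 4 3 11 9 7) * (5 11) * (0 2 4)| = |(0 11 9 7 2 4 3 5)| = 8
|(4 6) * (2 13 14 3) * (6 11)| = |(2 13 14 3)(4 11 6)| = 12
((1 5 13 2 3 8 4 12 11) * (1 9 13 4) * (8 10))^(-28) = ((1 5 4 12 11 9 13 2 3 10 8))^(-28) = (1 9 8 11 10 12 3 4 2 5 13)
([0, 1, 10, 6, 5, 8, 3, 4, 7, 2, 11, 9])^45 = (2 10 11 9)(3 6)(4 5 8 7)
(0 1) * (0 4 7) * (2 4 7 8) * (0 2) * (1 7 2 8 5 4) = (0 7 8)(1 2)(4 5) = [7, 2, 1, 3, 5, 4, 6, 8, 0]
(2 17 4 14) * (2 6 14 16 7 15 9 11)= (2 17 4 16 7 15 9 11)(6 14)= [0, 1, 17, 3, 16, 5, 14, 15, 8, 11, 10, 2, 12, 13, 6, 9, 7, 4]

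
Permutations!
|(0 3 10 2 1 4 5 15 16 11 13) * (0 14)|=|(0 3 10 2 1 4 5 15 16 11 13 14)|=12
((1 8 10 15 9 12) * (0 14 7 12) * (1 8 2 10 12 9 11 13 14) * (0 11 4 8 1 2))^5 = (0 8 10 1 4 2 12 15)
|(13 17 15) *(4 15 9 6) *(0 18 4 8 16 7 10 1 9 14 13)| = 84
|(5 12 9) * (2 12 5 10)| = 4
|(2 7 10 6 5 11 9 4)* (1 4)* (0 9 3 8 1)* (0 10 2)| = |(0 9 10 6 5 11 3 8 1 4)(2 7)| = 10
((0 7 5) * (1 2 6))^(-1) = (0 5 7)(1 6 2)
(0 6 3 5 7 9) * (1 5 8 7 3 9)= (0 6 9)(1 5 3 8 7)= [6, 5, 2, 8, 4, 3, 9, 1, 7, 0]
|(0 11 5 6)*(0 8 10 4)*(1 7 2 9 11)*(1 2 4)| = 11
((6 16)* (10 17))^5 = (6 16)(10 17)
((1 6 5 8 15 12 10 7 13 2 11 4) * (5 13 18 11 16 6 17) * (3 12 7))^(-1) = (1 4 11 18 7 15 8 5 17)(2 13 6 16)(3 10 12)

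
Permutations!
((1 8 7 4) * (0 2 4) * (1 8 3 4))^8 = ((0 2 1 3 4 8 7))^8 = (0 2 1 3 4 8 7)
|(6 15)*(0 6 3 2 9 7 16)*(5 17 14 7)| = |(0 6 15 3 2 9 5 17 14 7 16)| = 11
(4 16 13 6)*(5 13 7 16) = (4 5 13 6)(7 16) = [0, 1, 2, 3, 5, 13, 4, 16, 8, 9, 10, 11, 12, 6, 14, 15, 7]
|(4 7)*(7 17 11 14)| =|(4 17 11 14 7)| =5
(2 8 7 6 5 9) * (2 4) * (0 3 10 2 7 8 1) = (0 3 10 2 1)(4 7 6 5 9) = [3, 0, 1, 10, 7, 9, 5, 6, 8, 4, 2]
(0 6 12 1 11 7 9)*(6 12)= (0 12 1 11 7 9)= [12, 11, 2, 3, 4, 5, 6, 9, 8, 0, 10, 7, 1]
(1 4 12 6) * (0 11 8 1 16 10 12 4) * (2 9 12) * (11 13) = (0 13 11 8 1)(2 9 12 6 16 10) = [13, 0, 9, 3, 4, 5, 16, 7, 1, 12, 2, 8, 6, 11, 14, 15, 10]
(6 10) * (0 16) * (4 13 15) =(0 16)(4 13 15)(6 10) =[16, 1, 2, 3, 13, 5, 10, 7, 8, 9, 6, 11, 12, 15, 14, 4, 0]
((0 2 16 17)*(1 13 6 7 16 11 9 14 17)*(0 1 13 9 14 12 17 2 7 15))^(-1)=(0 15 6 13 16 7)(1 17 12 9)(2 14 11)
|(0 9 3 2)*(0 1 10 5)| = 7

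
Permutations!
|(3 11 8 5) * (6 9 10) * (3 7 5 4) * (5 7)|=|(3 11 8 4)(6 9 10)|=12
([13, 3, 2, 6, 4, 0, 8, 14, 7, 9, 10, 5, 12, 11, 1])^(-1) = (0 5 11 13)(1 14 7 8 6 3)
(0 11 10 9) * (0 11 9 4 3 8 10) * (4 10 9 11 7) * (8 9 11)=(0 8 11)(3 9 7 4)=[8, 1, 2, 9, 3, 5, 6, 4, 11, 7, 10, 0]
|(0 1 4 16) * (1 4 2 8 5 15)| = 15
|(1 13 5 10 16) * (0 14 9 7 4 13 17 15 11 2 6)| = |(0 14 9 7 4 13 5 10 16 1 17 15 11 2 6)| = 15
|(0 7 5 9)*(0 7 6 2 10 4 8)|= 6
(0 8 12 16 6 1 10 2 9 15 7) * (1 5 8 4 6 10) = (0 4 6 5 8 12 16 10 2 9 15 7) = [4, 1, 9, 3, 6, 8, 5, 0, 12, 15, 2, 11, 16, 13, 14, 7, 10]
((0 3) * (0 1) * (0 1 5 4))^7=((0 3 5 4))^7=(0 4 5 3)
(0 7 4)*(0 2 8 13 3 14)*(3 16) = (0 7 4 2 8 13 16 3 14) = [7, 1, 8, 14, 2, 5, 6, 4, 13, 9, 10, 11, 12, 16, 0, 15, 3]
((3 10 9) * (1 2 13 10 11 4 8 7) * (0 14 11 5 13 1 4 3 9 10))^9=(0 3)(1 2)(5 14)(11 13)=((0 14 11 3 5 13)(1 2)(4 8 7))^9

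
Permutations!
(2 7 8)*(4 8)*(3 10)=[0, 1, 7, 10, 8, 5, 6, 4, 2, 9, 3]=(2 7 4 8)(3 10)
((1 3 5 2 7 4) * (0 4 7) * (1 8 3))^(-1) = (0 2 5 3 8 4)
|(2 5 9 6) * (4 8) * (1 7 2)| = 6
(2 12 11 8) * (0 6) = (0 6)(2 12 11 8) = [6, 1, 12, 3, 4, 5, 0, 7, 2, 9, 10, 8, 11]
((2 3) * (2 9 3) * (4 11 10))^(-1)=(3 9)(4 10 11)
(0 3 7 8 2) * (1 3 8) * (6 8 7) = (0 7 1 3 6 8 2) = [7, 3, 0, 6, 4, 5, 8, 1, 2]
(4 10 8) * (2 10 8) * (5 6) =(2 10)(4 8)(5 6) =[0, 1, 10, 3, 8, 6, 5, 7, 4, 9, 2]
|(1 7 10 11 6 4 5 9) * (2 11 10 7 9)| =|(1 9)(2 11 6 4 5)| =10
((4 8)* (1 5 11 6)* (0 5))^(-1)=(0 1 6 11 5)(4 8)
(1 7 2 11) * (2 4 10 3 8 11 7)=(1 2 7 4 10 3 8 11)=[0, 2, 7, 8, 10, 5, 6, 4, 11, 9, 3, 1]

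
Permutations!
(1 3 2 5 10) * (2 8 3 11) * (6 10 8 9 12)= (1 11 2 5 8 3 9 12 6 10)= [0, 11, 5, 9, 4, 8, 10, 7, 3, 12, 1, 2, 6]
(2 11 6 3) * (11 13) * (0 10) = [10, 1, 13, 2, 4, 5, 3, 7, 8, 9, 0, 6, 12, 11] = (0 10)(2 13 11 6 3)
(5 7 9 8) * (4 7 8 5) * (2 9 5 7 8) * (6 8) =(2 9 7 5)(4 6 8) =[0, 1, 9, 3, 6, 2, 8, 5, 4, 7]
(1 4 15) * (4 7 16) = (1 7 16 4 15) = [0, 7, 2, 3, 15, 5, 6, 16, 8, 9, 10, 11, 12, 13, 14, 1, 4]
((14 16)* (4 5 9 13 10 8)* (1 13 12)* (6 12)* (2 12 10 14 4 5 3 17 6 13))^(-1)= (1 12 2)(3 4 16 14 13 9 5 8 10 6 17)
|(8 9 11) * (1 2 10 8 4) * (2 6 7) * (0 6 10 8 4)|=21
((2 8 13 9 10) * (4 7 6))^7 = (2 13 10 8 9)(4 7 6)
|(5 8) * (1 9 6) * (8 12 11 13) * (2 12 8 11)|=6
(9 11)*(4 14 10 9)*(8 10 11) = [0, 1, 2, 3, 14, 5, 6, 7, 10, 8, 9, 4, 12, 13, 11] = (4 14 11)(8 10 9)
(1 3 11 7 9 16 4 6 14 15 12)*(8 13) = [0, 3, 2, 11, 6, 5, 14, 9, 13, 16, 10, 7, 1, 8, 15, 12, 4] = (1 3 11 7 9 16 4 6 14 15 12)(8 13)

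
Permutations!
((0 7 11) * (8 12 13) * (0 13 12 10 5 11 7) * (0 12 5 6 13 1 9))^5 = ((0 12 5 11 1 9)(6 13 8 10))^5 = (0 9 1 11 5 12)(6 13 8 10)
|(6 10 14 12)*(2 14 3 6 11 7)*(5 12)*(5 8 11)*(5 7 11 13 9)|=|(2 14 8 13 9 5 12 7)(3 6 10)|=24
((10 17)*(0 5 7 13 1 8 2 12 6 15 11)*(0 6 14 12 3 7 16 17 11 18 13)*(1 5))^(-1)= ((0 1 8 2 3 7)(5 16 17 10 11 6 15 18 13)(12 14))^(-1)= (0 7 3 2 8 1)(5 13 18 15 6 11 10 17 16)(12 14)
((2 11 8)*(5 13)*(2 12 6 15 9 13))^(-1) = ((2 11 8 12 6 15 9 13 5))^(-1) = (2 5 13 9 15 6 12 8 11)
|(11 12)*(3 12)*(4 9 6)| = 3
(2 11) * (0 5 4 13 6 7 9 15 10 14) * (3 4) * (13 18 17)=(0 5 3 4 18 17 13 6 7 9 15 10 14)(2 11)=[5, 1, 11, 4, 18, 3, 7, 9, 8, 15, 14, 2, 12, 6, 0, 10, 16, 13, 17]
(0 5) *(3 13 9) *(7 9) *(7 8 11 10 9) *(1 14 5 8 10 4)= [8, 14, 2, 13, 1, 0, 6, 7, 11, 3, 9, 4, 12, 10, 5]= (0 8 11 4 1 14 5)(3 13 10 9)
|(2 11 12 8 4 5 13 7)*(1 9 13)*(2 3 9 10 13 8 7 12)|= |(1 10 13 12 7 3 9 8 4 5)(2 11)|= 10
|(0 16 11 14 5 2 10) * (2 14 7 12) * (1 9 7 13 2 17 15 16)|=12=|(0 1 9 7 12 17 15 16 11 13 2 10)(5 14)|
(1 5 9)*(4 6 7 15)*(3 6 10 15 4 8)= (1 5 9)(3 6 7 4 10 15 8)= [0, 5, 2, 6, 10, 9, 7, 4, 3, 1, 15, 11, 12, 13, 14, 8]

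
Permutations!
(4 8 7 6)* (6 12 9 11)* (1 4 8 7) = (1 4 7 12 9 11 6 8) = [0, 4, 2, 3, 7, 5, 8, 12, 1, 11, 10, 6, 9]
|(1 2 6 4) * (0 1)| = 5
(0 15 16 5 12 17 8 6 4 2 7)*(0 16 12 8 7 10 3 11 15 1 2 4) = (0 1 2 10 3 11 15 12 17 7 16 5 8 6) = [1, 2, 10, 11, 4, 8, 0, 16, 6, 9, 3, 15, 17, 13, 14, 12, 5, 7]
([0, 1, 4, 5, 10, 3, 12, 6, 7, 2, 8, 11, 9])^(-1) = [0, 1, 9, 5, 2, 3, 7, 8, 10, 12, 4, 11, 6]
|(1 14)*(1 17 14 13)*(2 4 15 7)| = |(1 13)(2 4 15 7)(14 17)| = 4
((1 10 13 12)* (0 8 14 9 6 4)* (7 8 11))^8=((0 11 7 8 14 9 6 4)(1 10 13 12))^8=(14)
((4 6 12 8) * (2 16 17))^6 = ((2 16 17)(4 6 12 8))^6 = (17)(4 12)(6 8)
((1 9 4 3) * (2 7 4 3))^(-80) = ((1 9 3)(2 7 4))^(-80) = (1 9 3)(2 7 4)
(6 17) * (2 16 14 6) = (2 16 14 6 17) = [0, 1, 16, 3, 4, 5, 17, 7, 8, 9, 10, 11, 12, 13, 6, 15, 14, 2]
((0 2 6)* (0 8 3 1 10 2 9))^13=((0 9)(1 10 2 6 8 3))^13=(0 9)(1 10 2 6 8 3)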